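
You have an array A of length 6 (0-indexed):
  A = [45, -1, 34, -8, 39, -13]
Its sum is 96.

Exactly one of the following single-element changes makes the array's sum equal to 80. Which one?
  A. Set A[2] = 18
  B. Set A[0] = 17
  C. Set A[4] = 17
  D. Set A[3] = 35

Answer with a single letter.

Option A: A[2] 34->18, delta=-16, new_sum=96+(-16)=80 <-- matches target
Option B: A[0] 45->17, delta=-28, new_sum=96+(-28)=68
Option C: A[4] 39->17, delta=-22, new_sum=96+(-22)=74
Option D: A[3] -8->35, delta=43, new_sum=96+(43)=139

Answer: A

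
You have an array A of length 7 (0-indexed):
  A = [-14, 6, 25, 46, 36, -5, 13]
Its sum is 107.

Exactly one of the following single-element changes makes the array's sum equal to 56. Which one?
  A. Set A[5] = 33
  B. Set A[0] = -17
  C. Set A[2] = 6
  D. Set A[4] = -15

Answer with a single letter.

Answer: D

Derivation:
Option A: A[5] -5->33, delta=38, new_sum=107+(38)=145
Option B: A[0] -14->-17, delta=-3, new_sum=107+(-3)=104
Option C: A[2] 25->6, delta=-19, new_sum=107+(-19)=88
Option D: A[4] 36->-15, delta=-51, new_sum=107+(-51)=56 <-- matches target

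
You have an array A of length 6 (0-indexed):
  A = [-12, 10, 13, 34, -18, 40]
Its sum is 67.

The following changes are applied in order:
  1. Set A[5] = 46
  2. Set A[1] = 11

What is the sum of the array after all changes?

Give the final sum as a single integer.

Answer: 74

Derivation:
Initial sum: 67
Change 1: A[5] 40 -> 46, delta = 6, sum = 73
Change 2: A[1] 10 -> 11, delta = 1, sum = 74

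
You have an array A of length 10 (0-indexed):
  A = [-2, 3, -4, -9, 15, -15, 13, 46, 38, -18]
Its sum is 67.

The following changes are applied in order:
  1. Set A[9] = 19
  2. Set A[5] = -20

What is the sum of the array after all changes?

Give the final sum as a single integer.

Initial sum: 67
Change 1: A[9] -18 -> 19, delta = 37, sum = 104
Change 2: A[5] -15 -> -20, delta = -5, sum = 99

Answer: 99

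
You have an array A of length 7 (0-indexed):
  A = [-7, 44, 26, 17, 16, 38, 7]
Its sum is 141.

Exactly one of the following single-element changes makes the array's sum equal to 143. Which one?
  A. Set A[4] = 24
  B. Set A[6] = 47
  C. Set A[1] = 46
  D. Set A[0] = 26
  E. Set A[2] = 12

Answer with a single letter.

Answer: C

Derivation:
Option A: A[4] 16->24, delta=8, new_sum=141+(8)=149
Option B: A[6] 7->47, delta=40, new_sum=141+(40)=181
Option C: A[1] 44->46, delta=2, new_sum=141+(2)=143 <-- matches target
Option D: A[0] -7->26, delta=33, new_sum=141+(33)=174
Option E: A[2] 26->12, delta=-14, new_sum=141+(-14)=127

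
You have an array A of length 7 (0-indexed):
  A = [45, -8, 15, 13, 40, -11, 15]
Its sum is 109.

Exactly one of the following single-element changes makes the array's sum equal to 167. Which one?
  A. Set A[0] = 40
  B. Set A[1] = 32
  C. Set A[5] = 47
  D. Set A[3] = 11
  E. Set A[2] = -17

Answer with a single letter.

Answer: C

Derivation:
Option A: A[0] 45->40, delta=-5, new_sum=109+(-5)=104
Option B: A[1] -8->32, delta=40, new_sum=109+(40)=149
Option C: A[5] -11->47, delta=58, new_sum=109+(58)=167 <-- matches target
Option D: A[3] 13->11, delta=-2, new_sum=109+(-2)=107
Option E: A[2] 15->-17, delta=-32, new_sum=109+(-32)=77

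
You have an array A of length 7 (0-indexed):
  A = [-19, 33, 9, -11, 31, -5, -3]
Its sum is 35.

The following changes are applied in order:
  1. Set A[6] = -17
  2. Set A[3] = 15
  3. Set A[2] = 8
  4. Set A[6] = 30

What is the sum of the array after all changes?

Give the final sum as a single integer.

Answer: 93

Derivation:
Initial sum: 35
Change 1: A[6] -3 -> -17, delta = -14, sum = 21
Change 2: A[3] -11 -> 15, delta = 26, sum = 47
Change 3: A[2] 9 -> 8, delta = -1, sum = 46
Change 4: A[6] -17 -> 30, delta = 47, sum = 93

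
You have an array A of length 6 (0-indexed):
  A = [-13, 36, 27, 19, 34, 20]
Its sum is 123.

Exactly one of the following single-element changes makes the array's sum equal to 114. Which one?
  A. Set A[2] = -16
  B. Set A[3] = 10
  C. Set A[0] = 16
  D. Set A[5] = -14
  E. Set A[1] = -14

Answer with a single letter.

Option A: A[2] 27->-16, delta=-43, new_sum=123+(-43)=80
Option B: A[3] 19->10, delta=-9, new_sum=123+(-9)=114 <-- matches target
Option C: A[0] -13->16, delta=29, new_sum=123+(29)=152
Option D: A[5] 20->-14, delta=-34, new_sum=123+(-34)=89
Option E: A[1] 36->-14, delta=-50, new_sum=123+(-50)=73

Answer: B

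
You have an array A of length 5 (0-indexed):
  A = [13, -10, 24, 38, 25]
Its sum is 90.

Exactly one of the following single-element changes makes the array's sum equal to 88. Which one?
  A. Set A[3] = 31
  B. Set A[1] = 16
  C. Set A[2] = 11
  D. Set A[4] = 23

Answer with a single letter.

Option A: A[3] 38->31, delta=-7, new_sum=90+(-7)=83
Option B: A[1] -10->16, delta=26, new_sum=90+(26)=116
Option C: A[2] 24->11, delta=-13, new_sum=90+(-13)=77
Option D: A[4] 25->23, delta=-2, new_sum=90+(-2)=88 <-- matches target

Answer: D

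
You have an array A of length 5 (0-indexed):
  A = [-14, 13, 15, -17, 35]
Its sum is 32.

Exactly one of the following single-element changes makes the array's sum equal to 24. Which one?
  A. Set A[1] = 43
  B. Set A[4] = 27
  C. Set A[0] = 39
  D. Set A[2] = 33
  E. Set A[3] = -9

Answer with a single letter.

Option A: A[1] 13->43, delta=30, new_sum=32+(30)=62
Option B: A[4] 35->27, delta=-8, new_sum=32+(-8)=24 <-- matches target
Option C: A[0] -14->39, delta=53, new_sum=32+(53)=85
Option D: A[2] 15->33, delta=18, new_sum=32+(18)=50
Option E: A[3] -17->-9, delta=8, new_sum=32+(8)=40

Answer: B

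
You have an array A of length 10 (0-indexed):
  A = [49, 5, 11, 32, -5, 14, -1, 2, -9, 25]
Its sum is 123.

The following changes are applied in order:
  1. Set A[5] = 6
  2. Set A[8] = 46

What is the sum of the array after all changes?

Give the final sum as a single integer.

Initial sum: 123
Change 1: A[5] 14 -> 6, delta = -8, sum = 115
Change 2: A[8] -9 -> 46, delta = 55, sum = 170

Answer: 170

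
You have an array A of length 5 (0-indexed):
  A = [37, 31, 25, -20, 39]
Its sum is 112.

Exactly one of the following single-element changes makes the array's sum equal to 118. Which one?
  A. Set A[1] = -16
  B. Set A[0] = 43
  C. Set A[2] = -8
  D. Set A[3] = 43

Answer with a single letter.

Answer: B

Derivation:
Option A: A[1] 31->-16, delta=-47, new_sum=112+(-47)=65
Option B: A[0] 37->43, delta=6, new_sum=112+(6)=118 <-- matches target
Option C: A[2] 25->-8, delta=-33, new_sum=112+(-33)=79
Option D: A[3] -20->43, delta=63, new_sum=112+(63)=175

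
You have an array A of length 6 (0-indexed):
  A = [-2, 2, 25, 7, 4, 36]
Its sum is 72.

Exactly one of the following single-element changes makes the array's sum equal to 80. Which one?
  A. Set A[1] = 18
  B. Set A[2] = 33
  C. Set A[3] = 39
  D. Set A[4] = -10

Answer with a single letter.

Answer: B

Derivation:
Option A: A[1] 2->18, delta=16, new_sum=72+(16)=88
Option B: A[2] 25->33, delta=8, new_sum=72+(8)=80 <-- matches target
Option C: A[3] 7->39, delta=32, new_sum=72+(32)=104
Option D: A[4] 4->-10, delta=-14, new_sum=72+(-14)=58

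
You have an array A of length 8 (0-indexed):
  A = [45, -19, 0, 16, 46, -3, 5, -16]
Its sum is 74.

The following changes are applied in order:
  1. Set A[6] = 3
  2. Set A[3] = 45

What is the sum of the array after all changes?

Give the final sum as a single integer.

Initial sum: 74
Change 1: A[6] 5 -> 3, delta = -2, sum = 72
Change 2: A[3] 16 -> 45, delta = 29, sum = 101

Answer: 101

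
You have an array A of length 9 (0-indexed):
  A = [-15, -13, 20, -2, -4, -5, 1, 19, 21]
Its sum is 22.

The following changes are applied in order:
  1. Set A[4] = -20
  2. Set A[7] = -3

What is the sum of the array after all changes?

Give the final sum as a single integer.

Answer: -16

Derivation:
Initial sum: 22
Change 1: A[4] -4 -> -20, delta = -16, sum = 6
Change 2: A[7] 19 -> -3, delta = -22, sum = -16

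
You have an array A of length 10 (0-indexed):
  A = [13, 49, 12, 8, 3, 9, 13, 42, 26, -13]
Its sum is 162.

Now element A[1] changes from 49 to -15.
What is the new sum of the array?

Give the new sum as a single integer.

Old value at index 1: 49
New value at index 1: -15
Delta = -15 - 49 = -64
New sum = old_sum + delta = 162 + (-64) = 98

Answer: 98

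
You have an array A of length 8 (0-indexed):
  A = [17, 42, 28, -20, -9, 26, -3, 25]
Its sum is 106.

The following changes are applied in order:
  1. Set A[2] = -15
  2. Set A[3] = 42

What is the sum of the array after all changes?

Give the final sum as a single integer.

Answer: 125

Derivation:
Initial sum: 106
Change 1: A[2] 28 -> -15, delta = -43, sum = 63
Change 2: A[3] -20 -> 42, delta = 62, sum = 125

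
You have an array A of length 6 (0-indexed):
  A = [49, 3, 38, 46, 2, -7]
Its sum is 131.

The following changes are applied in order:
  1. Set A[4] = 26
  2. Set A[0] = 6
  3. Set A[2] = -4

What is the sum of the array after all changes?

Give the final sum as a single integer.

Answer: 70

Derivation:
Initial sum: 131
Change 1: A[4] 2 -> 26, delta = 24, sum = 155
Change 2: A[0] 49 -> 6, delta = -43, sum = 112
Change 3: A[2] 38 -> -4, delta = -42, sum = 70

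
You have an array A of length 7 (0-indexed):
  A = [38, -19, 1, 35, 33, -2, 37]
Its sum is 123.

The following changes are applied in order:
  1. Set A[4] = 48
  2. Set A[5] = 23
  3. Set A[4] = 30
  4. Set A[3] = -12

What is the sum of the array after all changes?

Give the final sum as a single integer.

Initial sum: 123
Change 1: A[4] 33 -> 48, delta = 15, sum = 138
Change 2: A[5] -2 -> 23, delta = 25, sum = 163
Change 3: A[4] 48 -> 30, delta = -18, sum = 145
Change 4: A[3] 35 -> -12, delta = -47, sum = 98

Answer: 98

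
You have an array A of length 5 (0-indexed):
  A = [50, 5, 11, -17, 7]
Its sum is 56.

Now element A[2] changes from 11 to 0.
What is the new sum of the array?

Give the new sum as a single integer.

Old value at index 2: 11
New value at index 2: 0
Delta = 0 - 11 = -11
New sum = old_sum + delta = 56 + (-11) = 45

Answer: 45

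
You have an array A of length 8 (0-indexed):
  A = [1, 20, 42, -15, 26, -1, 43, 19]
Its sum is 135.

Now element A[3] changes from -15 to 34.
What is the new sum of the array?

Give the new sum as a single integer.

Answer: 184

Derivation:
Old value at index 3: -15
New value at index 3: 34
Delta = 34 - -15 = 49
New sum = old_sum + delta = 135 + (49) = 184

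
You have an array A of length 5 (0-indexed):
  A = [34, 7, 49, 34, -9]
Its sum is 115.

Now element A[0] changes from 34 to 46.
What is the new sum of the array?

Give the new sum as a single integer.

Old value at index 0: 34
New value at index 0: 46
Delta = 46 - 34 = 12
New sum = old_sum + delta = 115 + (12) = 127

Answer: 127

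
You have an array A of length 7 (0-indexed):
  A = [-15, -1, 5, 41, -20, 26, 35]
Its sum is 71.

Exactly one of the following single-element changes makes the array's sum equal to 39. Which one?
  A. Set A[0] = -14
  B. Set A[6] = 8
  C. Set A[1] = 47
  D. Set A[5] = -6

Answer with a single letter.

Option A: A[0] -15->-14, delta=1, new_sum=71+(1)=72
Option B: A[6] 35->8, delta=-27, new_sum=71+(-27)=44
Option C: A[1] -1->47, delta=48, new_sum=71+(48)=119
Option D: A[5] 26->-6, delta=-32, new_sum=71+(-32)=39 <-- matches target

Answer: D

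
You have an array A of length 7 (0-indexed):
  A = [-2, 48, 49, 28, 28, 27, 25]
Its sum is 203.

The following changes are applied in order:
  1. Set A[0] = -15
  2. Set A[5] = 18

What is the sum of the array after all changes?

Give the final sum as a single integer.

Initial sum: 203
Change 1: A[0] -2 -> -15, delta = -13, sum = 190
Change 2: A[5] 27 -> 18, delta = -9, sum = 181

Answer: 181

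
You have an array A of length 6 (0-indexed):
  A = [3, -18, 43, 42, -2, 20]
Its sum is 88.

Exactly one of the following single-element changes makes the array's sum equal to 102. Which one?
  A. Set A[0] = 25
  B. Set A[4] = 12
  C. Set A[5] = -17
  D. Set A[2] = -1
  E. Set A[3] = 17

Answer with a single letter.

Answer: B

Derivation:
Option A: A[0] 3->25, delta=22, new_sum=88+(22)=110
Option B: A[4] -2->12, delta=14, new_sum=88+(14)=102 <-- matches target
Option C: A[5] 20->-17, delta=-37, new_sum=88+(-37)=51
Option D: A[2] 43->-1, delta=-44, new_sum=88+(-44)=44
Option E: A[3] 42->17, delta=-25, new_sum=88+(-25)=63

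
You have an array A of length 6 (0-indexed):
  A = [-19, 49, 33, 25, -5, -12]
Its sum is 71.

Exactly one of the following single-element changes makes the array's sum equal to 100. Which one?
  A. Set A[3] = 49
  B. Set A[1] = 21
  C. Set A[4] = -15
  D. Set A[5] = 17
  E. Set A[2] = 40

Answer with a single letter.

Answer: D

Derivation:
Option A: A[3] 25->49, delta=24, new_sum=71+(24)=95
Option B: A[1] 49->21, delta=-28, new_sum=71+(-28)=43
Option C: A[4] -5->-15, delta=-10, new_sum=71+(-10)=61
Option D: A[5] -12->17, delta=29, new_sum=71+(29)=100 <-- matches target
Option E: A[2] 33->40, delta=7, new_sum=71+(7)=78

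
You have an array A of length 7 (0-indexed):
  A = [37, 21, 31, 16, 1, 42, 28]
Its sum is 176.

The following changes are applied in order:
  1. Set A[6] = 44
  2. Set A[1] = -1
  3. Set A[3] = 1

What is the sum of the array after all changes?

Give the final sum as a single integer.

Initial sum: 176
Change 1: A[6] 28 -> 44, delta = 16, sum = 192
Change 2: A[1] 21 -> -1, delta = -22, sum = 170
Change 3: A[3] 16 -> 1, delta = -15, sum = 155

Answer: 155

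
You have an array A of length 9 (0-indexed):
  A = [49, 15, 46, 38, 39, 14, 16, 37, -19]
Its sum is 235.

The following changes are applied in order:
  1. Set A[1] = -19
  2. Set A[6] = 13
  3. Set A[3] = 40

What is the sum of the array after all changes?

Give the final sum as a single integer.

Initial sum: 235
Change 1: A[1] 15 -> -19, delta = -34, sum = 201
Change 2: A[6] 16 -> 13, delta = -3, sum = 198
Change 3: A[3] 38 -> 40, delta = 2, sum = 200

Answer: 200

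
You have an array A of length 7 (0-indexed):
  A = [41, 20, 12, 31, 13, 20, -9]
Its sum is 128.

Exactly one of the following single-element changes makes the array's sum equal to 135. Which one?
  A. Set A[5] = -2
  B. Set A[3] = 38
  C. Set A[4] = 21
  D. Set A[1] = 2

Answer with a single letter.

Answer: B

Derivation:
Option A: A[5] 20->-2, delta=-22, new_sum=128+(-22)=106
Option B: A[3] 31->38, delta=7, new_sum=128+(7)=135 <-- matches target
Option C: A[4] 13->21, delta=8, new_sum=128+(8)=136
Option D: A[1] 20->2, delta=-18, new_sum=128+(-18)=110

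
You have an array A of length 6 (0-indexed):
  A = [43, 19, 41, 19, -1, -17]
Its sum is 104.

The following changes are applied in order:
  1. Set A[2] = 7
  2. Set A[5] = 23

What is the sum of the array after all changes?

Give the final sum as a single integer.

Initial sum: 104
Change 1: A[2] 41 -> 7, delta = -34, sum = 70
Change 2: A[5] -17 -> 23, delta = 40, sum = 110

Answer: 110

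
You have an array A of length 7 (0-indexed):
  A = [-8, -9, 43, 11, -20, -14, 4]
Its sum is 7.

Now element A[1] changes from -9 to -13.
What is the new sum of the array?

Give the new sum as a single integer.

Answer: 3

Derivation:
Old value at index 1: -9
New value at index 1: -13
Delta = -13 - -9 = -4
New sum = old_sum + delta = 7 + (-4) = 3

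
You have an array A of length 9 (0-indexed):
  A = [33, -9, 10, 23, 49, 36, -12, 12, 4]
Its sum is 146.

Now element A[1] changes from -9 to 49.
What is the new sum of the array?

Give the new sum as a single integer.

Old value at index 1: -9
New value at index 1: 49
Delta = 49 - -9 = 58
New sum = old_sum + delta = 146 + (58) = 204

Answer: 204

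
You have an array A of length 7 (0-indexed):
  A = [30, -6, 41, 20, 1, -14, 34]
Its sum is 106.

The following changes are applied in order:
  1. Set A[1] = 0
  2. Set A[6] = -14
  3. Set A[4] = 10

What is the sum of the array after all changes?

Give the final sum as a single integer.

Initial sum: 106
Change 1: A[1] -6 -> 0, delta = 6, sum = 112
Change 2: A[6] 34 -> -14, delta = -48, sum = 64
Change 3: A[4] 1 -> 10, delta = 9, sum = 73

Answer: 73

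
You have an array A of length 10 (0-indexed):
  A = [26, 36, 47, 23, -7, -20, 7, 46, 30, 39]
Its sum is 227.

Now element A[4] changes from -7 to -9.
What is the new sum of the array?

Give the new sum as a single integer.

Answer: 225

Derivation:
Old value at index 4: -7
New value at index 4: -9
Delta = -9 - -7 = -2
New sum = old_sum + delta = 227 + (-2) = 225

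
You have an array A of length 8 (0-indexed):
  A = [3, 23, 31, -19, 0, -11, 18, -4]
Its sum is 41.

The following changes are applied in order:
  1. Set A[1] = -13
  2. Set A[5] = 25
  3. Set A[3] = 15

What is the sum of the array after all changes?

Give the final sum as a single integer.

Initial sum: 41
Change 1: A[1] 23 -> -13, delta = -36, sum = 5
Change 2: A[5] -11 -> 25, delta = 36, sum = 41
Change 3: A[3] -19 -> 15, delta = 34, sum = 75

Answer: 75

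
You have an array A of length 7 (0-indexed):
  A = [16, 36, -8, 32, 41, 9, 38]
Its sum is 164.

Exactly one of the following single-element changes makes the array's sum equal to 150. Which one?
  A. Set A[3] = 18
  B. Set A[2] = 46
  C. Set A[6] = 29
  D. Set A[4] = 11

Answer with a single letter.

Answer: A

Derivation:
Option A: A[3] 32->18, delta=-14, new_sum=164+(-14)=150 <-- matches target
Option B: A[2] -8->46, delta=54, new_sum=164+(54)=218
Option C: A[6] 38->29, delta=-9, new_sum=164+(-9)=155
Option D: A[4] 41->11, delta=-30, new_sum=164+(-30)=134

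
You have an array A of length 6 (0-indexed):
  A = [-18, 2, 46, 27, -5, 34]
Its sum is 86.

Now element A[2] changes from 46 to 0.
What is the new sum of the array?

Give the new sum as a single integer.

Answer: 40

Derivation:
Old value at index 2: 46
New value at index 2: 0
Delta = 0 - 46 = -46
New sum = old_sum + delta = 86 + (-46) = 40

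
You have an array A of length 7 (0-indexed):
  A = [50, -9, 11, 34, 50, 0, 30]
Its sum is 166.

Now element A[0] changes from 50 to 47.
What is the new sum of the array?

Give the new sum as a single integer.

Answer: 163

Derivation:
Old value at index 0: 50
New value at index 0: 47
Delta = 47 - 50 = -3
New sum = old_sum + delta = 166 + (-3) = 163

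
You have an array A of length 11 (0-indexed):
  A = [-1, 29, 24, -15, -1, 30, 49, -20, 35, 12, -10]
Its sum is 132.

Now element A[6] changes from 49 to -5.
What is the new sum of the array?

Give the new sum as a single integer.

Old value at index 6: 49
New value at index 6: -5
Delta = -5 - 49 = -54
New sum = old_sum + delta = 132 + (-54) = 78

Answer: 78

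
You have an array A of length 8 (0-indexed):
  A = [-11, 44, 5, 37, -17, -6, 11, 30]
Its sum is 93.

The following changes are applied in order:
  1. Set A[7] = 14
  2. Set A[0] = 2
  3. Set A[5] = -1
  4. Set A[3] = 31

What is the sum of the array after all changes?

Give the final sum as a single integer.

Answer: 89

Derivation:
Initial sum: 93
Change 1: A[7] 30 -> 14, delta = -16, sum = 77
Change 2: A[0] -11 -> 2, delta = 13, sum = 90
Change 3: A[5] -6 -> -1, delta = 5, sum = 95
Change 4: A[3] 37 -> 31, delta = -6, sum = 89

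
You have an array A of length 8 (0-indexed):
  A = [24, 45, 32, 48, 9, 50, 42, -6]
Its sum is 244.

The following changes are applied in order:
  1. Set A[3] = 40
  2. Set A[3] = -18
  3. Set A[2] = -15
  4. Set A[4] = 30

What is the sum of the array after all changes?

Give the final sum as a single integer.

Answer: 152

Derivation:
Initial sum: 244
Change 1: A[3] 48 -> 40, delta = -8, sum = 236
Change 2: A[3] 40 -> -18, delta = -58, sum = 178
Change 3: A[2] 32 -> -15, delta = -47, sum = 131
Change 4: A[4] 9 -> 30, delta = 21, sum = 152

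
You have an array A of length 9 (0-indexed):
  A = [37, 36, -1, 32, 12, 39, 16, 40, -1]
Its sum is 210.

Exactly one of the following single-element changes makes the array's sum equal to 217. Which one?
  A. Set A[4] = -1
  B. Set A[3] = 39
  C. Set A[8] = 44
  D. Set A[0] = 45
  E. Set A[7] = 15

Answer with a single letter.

Answer: B

Derivation:
Option A: A[4] 12->-1, delta=-13, new_sum=210+(-13)=197
Option B: A[3] 32->39, delta=7, new_sum=210+(7)=217 <-- matches target
Option C: A[8] -1->44, delta=45, new_sum=210+(45)=255
Option D: A[0] 37->45, delta=8, new_sum=210+(8)=218
Option E: A[7] 40->15, delta=-25, new_sum=210+(-25)=185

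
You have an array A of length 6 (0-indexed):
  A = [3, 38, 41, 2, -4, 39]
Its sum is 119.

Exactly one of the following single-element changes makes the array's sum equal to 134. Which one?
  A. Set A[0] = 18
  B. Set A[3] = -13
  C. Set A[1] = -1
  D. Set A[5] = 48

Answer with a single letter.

Answer: A

Derivation:
Option A: A[0] 3->18, delta=15, new_sum=119+(15)=134 <-- matches target
Option B: A[3] 2->-13, delta=-15, new_sum=119+(-15)=104
Option C: A[1] 38->-1, delta=-39, new_sum=119+(-39)=80
Option D: A[5] 39->48, delta=9, new_sum=119+(9)=128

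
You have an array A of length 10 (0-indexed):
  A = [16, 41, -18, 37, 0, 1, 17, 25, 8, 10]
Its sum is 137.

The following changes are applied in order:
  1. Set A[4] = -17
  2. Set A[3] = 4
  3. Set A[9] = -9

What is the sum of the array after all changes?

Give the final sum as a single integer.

Answer: 68

Derivation:
Initial sum: 137
Change 1: A[4] 0 -> -17, delta = -17, sum = 120
Change 2: A[3] 37 -> 4, delta = -33, sum = 87
Change 3: A[9] 10 -> -9, delta = -19, sum = 68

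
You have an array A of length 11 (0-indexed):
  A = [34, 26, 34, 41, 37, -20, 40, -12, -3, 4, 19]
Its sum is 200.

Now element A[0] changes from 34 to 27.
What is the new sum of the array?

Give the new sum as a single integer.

Answer: 193

Derivation:
Old value at index 0: 34
New value at index 0: 27
Delta = 27 - 34 = -7
New sum = old_sum + delta = 200 + (-7) = 193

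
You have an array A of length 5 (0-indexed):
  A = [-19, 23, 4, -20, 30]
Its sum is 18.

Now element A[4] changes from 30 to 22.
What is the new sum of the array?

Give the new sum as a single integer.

Answer: 10

Derivation:
Old value at index 4: 30
New value at index 4: 22
Delta = 22 - 30 = -8
New sum = old_sum + delta = 18 + (-8) = 10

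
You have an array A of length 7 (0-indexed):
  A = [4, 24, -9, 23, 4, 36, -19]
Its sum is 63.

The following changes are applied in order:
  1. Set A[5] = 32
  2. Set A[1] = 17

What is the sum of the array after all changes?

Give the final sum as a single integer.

Answer: 52

Derivation:
Initial sum: 63
Change 1: A[5] 36 -> 32, delta = -4, sum = 59
Change 2: A[1] 24 -> 17, delta = -7, sum = 52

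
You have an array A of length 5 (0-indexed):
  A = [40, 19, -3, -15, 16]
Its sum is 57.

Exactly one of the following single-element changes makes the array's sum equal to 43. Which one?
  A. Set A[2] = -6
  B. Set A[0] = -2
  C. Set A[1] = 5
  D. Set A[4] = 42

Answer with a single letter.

Answer: C

Derivation:
Option A: A[2] -3->-6, delta=-3, new_sum=57+(-3)=54
Option B: A[0] 40->-2, delta=-42, new_sum=57+(-42)=15
Option C: A[1] 19->5, delta=-14, new_sum=57+(-14)=43 <-- matches target
Option D: A[4] 16->42, delta=26, new_sum=57+(26)=83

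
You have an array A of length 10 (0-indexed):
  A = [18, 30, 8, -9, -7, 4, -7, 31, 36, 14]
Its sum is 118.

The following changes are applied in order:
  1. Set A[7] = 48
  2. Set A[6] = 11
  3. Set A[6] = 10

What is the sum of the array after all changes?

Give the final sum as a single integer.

Answer: 152

Derivation:
Initial sum: 118
Change 1: A[7] 31 -> 48, delta = 17, sum = 135
Change 2: A[6] -7 -> 11, delta = 18, sum = 153
Change 3: A[6] 11 -> 10, delta = -1, sum = 152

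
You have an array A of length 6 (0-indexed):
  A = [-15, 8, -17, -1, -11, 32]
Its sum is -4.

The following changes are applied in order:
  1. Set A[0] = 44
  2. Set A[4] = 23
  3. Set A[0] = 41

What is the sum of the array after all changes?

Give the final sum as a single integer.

Initial sum: -4
Change 1: A[0] -15 -> 44, delta = 59, sum = 55
Change 2: A[4] -11 -> 23, delta = 34, sum = 89
Change 3: A[0] 44 -> 41, delta = -3, sum = 86

Answer: 86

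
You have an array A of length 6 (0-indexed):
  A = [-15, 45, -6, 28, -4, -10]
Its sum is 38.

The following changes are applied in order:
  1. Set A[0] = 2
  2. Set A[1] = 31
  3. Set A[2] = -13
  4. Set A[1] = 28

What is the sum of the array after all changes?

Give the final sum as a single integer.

Answer: 31

Derivation:
Initial sum: 38
Change 1: A[0] -15 -> 2, delta = 17, sum = 55
Change 2: A[1] 45 -> 31, delta = -14, sum = 41
Change 3: A[2] -6 -> -13, delta = -7, sum = 34
Change 4: A[1] 31 -> 28, delta = -3, sum = 31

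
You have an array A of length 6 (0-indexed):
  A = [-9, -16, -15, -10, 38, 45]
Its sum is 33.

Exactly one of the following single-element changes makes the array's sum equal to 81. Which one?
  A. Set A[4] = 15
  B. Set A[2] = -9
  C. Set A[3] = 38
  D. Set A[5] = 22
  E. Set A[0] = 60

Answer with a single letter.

Answer: C

Derivation:
Option A: A[4] 38->15, delta=-23, new_sum=33+(-23)=10
Option B: A[2] -15->-9, delta=6, new_sum=33+(6)=39
Option C: A[3] -10->38, delta=48, new_sum=33+(48)=81 <-- matches target
Option D: A[5] 45->22, delta=-23, new_sum=33+(-23)=10
Option E: A[0] -9->60, delta=69, new_sum=33+(69)=102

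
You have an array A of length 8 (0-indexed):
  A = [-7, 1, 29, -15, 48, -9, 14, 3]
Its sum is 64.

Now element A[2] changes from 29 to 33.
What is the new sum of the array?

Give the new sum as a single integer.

Old value at index 2: 29
New value at index 2: 33
Delta = 33 - 29 = 4
New sum = old_sum + delta = 64 + (4) = 68

Answer: 68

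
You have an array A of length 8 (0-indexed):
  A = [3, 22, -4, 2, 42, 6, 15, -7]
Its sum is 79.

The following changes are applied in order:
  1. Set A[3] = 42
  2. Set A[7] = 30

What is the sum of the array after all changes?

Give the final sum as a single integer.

Initial sum: 79
Change 1: A[3] 2 -> 42, delta = 40, sum = 119
Change 2: A[7] -7 -> 30, delta = 37, sum = 156

Answer: 156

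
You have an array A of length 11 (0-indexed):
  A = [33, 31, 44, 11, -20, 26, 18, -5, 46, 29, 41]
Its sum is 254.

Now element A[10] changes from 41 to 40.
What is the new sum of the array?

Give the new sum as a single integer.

Answer: 253

Derivation:
Old value at index 10: 41
New value at index 10: 40
Delta = 40 - 41 = -1
New sum = old_sum + delta = 254 + (-1) = 253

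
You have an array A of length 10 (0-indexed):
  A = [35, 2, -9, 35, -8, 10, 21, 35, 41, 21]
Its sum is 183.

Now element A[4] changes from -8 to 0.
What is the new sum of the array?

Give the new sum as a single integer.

Answer: 191

Derivation:
Old value at index 4: -8
New value at index 4: 0
Delta = 0 - -8 = 8
New sum = old_sum + delta = 183 + (8) = 191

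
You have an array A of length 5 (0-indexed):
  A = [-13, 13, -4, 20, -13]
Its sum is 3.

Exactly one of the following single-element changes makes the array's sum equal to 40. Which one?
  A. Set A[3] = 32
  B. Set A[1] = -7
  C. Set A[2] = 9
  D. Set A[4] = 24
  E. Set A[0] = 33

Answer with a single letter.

Option A: A[3] 20->32, delta=12, new_sum=3+(12)=15
Option B: A[1] 13->-7, delta=-20, new_sum=3+(-20)=-17
Option C: A[2] -4->9, delta=13, new_sum=3+(13)=16
Option D: A[4] -13->24, delta=37, new_sum=3+(37)=40 <-- matches target
Option E: A[0] -13->33, delta=46, new_sum=3+(46)=49

Answer: D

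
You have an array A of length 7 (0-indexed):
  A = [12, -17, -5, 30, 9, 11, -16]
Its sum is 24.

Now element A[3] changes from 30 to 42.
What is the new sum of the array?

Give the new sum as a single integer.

Answer: 36

Derivation:
Old value at index 3: 30
New value at index 3: 42
Delta = 42 - 30 = 12
New sum = old_sum + delta = 24 + (12) = 36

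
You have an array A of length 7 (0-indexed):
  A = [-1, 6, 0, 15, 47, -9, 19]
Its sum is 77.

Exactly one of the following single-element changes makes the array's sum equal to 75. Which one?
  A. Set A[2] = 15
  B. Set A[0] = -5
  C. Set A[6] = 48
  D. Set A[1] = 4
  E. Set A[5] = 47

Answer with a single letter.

Option A: A[2] 0->15, delta=15, new_sum=77+(15)=92
Option B: A[0] -1->-5, delta=-4, new_sum=77+(-4)=73
Option C: A[6] 19->48, delta=29, new_sum=77+(29)=106
Option D: A[1] 6->4, delta=-2, new_sum=77+(-2)=75 <-- matches target
Option E: A[5] -9->47, delta=56, new_sum=77+(56)=133

Answer: D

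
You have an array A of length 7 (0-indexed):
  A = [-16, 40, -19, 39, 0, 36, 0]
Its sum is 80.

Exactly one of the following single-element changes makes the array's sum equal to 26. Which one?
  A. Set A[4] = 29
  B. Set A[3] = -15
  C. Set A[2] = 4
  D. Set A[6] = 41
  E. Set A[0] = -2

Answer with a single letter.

Option A: A[4] 0->29, delta=29, new_sum=80+(29)=109
Option B: A[3] 39->-15, delta=-54, new_sum=80+(-54)=26 <-- matches target
Option C: A[2] -19->4, delta=23, new_sum=80+(23)=103
Option D: A[6] 0->41, delta=41, new_sum=80+(41)=121
Option E: A[0] -16->-2, delta=14, new_sum=80+(14)=94

Answer: B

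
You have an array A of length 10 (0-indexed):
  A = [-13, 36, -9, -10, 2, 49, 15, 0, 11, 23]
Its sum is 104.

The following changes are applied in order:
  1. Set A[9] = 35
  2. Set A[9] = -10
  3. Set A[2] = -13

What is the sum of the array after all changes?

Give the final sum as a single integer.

Initial sum: 104
Change 1: A[9] 23 -> 35, delta = 12, sum = 116
Change 2: A[9] 35 -> -10, delta = -45, sum = 71
Change 3: A[2] -9 -> -13, delta = -4, sum = 67

Answer: 67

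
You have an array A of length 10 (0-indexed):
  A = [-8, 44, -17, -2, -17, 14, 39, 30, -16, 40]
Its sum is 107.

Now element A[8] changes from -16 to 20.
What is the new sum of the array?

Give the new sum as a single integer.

Old value at index 8: -16
New value at index 8: 20
Delta = 20 - -16 = 36
New sum = old_sum + delta = 107 + (36) = 143

Answer: 143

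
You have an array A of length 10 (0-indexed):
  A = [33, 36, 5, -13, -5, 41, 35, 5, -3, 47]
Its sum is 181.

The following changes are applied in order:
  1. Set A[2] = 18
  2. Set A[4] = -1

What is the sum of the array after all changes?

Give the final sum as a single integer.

Initial sum: 181
Change 1: A[2] 5 -> 18, delta = 13, sum = 194
Change 2: A[4] -5 -> -1, delta = 4, sum = 198

Answer: 198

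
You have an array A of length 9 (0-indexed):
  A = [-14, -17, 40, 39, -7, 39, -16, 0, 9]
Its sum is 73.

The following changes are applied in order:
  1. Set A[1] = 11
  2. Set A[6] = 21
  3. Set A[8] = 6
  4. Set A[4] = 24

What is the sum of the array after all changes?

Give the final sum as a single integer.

Answer: 166

Derivation:
Initial sum: 73
Change 1: A[1] -17 -> 11, delta = 28, sum = 101
Change 2: A[6] -16 -> 21, delta = 37, sum = 138
Change 3: A[8] 9 -> 6, delta = -3, sum = 135
Change 4: A[4] -7 -> 24, delta = 31, sum = 166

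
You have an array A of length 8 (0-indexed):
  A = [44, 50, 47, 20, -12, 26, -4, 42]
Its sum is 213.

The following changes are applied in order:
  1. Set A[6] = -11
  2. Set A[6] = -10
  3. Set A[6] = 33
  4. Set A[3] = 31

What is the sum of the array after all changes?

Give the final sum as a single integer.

Answer: 261

Derivation:
Initial sum: 213
Change 1: A[6] -4 -> -11, delta = -7, sum = 206
Change 2: A[6] -11 -> -10, delta = 1, sum = 207
Change 3: A[6] -10 -> 33, delta = 43, sum = 250
Change 4: A[3] 20 -> 31, delta = 11, sum = 261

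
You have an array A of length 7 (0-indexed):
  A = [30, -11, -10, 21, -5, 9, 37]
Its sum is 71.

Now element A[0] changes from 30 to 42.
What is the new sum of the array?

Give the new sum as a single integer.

Old value at index 0: 30
New value at index 0: 42
Delta = 42 - 30 = 12
New sum = old_sum + delta = 71 + (12) = 83

Answer: 83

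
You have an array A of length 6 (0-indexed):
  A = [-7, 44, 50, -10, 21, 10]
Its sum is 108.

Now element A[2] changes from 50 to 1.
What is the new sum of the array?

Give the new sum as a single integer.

Old value at index 2: 50
New value at index 2: 1
Delta = 1 - 50 = -49
New sum = old_sum + delta = 108 + (-49) = 59

Answer: 59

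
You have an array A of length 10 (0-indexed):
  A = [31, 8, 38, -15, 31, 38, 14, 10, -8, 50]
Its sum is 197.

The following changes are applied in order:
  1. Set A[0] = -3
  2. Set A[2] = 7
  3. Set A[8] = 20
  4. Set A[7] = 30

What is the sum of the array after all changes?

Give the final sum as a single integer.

Answer: 180

Derivation:
Initial sum: 197
Change 1: A[0] 31 -> -3, delta = -34, sum = 163
Change 2: A[2] 38 -> 7, delta = -31, sum = 132
Change 3: A[8] -8 -> 20, delta = 28, sum = 160
Change 4: A[7] 10 -> 30, delta = 20, sum = 180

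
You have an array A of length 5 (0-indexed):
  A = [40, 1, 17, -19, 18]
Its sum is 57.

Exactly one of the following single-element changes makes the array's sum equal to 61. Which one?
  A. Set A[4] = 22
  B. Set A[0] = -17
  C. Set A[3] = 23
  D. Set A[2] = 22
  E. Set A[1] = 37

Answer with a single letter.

Answer: A

Derivation:
Option A: A[4] 18->22, delta=4, new_sum=57+(4)=61 <-- matches target
Option B: A[0] 40->-17, delta=-57, new_sum=57+(-57)=0
Option C: A[3] -19->23, delta=42, new_sum=57+(42)=99
Option D: A[2] 17->22, delta=5, new_sum=57+(5)=62
Option E: A[1] 1->37, delta=36, new_sum=57+(36)=93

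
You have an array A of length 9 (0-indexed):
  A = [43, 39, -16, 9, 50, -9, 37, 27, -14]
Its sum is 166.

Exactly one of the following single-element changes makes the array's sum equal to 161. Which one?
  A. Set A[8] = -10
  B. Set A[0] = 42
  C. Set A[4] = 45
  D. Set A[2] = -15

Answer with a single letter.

Answer: C

Derivation:
Option A: A[8] -14->-10, delta=4, new_sum=166+(4)=170
Option B: A[0] 43->42, delta=-1, new_sum=166+(-1)=165
Option C: A[4] 50->45, delta=-5, new_sum=166+(-5)=161 <-- matches target
Option D: A[2] -16->-15, delta=1, new_sum=166+(1)=167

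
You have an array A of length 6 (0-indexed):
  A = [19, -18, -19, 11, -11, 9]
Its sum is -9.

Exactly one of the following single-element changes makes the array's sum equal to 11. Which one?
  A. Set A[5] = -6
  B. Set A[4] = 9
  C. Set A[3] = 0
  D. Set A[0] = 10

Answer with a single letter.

Option A: A[5] 9->-6, delta=-15, new_sum=-9+(-15)=-24
Option B: A[4] -11->9, delta=20, new_sum=-9+(20)=11 <-- matches target
Option C: A[3] 11->0, delta=-11, new_sum=-9+(-11)=-20
Option D: A[0] 19->10, delta=-9, new_sum=-9+(-9)=-18

Answer: B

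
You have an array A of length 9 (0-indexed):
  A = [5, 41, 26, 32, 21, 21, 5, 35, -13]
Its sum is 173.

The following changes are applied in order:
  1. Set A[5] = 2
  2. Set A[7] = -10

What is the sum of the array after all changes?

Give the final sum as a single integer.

Answer: 109

Derivation:
Initial sum: 173
Change 1: A[5] 21 -> 2, delta = -19, sum = 154
Change 2: A[7] 35 -> -10, delta = -45, sum = 109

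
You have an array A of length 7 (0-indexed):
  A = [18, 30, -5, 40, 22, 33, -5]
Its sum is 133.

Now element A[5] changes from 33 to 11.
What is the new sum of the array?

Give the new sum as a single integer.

Answer: 111

Derivation:
Old value at index 5: 33
New value at index 5: 11
Delta = 11 - 33 = -22
New sum = old_sum + delta = 133 + (-22) = 111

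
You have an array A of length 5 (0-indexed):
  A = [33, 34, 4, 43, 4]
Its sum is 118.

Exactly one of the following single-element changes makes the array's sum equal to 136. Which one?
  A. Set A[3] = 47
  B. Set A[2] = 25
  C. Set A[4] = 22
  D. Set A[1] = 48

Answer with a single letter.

Answer: C

Derivation:
Option A: A[3] 43->47, delta=4, new_sum=118+(4)=122
Option B: A[2] 4->25, delta=21, new_sum=118+(21)=139
Option C: A[4] 4->22, delta=18, new_sum=118+(18)=136 <-- matches target
Option D: A[1] 34->48, delta=14, new_sum=118+(14)=132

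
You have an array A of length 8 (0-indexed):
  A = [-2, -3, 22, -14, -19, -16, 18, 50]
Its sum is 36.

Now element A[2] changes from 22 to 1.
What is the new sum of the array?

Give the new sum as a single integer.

Old value at index 2: 22
New value at index 2: 1
Delta = 1 - 22 = -21
New sum = old_sum + delta = 36 + (-21) = 15

Answer: 15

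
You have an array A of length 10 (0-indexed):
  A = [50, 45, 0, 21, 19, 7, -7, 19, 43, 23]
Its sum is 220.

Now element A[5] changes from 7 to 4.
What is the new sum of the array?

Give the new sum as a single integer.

Old value at index 5: 7
New value at index 5: 4
Delta = 4 - 7 = -3
New sum = old_sum + delta = 220 + (-3) = 217

Answer: 217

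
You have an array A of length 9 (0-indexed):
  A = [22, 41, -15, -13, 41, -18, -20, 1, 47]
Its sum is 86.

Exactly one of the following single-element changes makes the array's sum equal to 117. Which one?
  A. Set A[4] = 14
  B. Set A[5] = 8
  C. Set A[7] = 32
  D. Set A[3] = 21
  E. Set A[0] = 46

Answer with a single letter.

Option A: A[4] 41->14, delta=-27, new_sum=86+(-27)=59
Option B: A[5] -18->8, delta=26, new_sum=86+(26)=112
Option C: A[7] 1->32, delta=31, new_sum=86+(31)=117 <-- matches target
Option D: A[3] -13->21, delta=34, new_sum=86+(34)=120
Option E: A[0] 22->46, delta=24, new_sum=86+(24)=110

Answer: C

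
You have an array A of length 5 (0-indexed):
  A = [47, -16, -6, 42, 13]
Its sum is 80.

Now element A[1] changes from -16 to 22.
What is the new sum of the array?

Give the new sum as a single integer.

Old value at index 1: -16
New value at index 1: 22
Delta = 22 - -16 = 38
New sum = old_sum + delta = 80 + (38) = 118

Answer: 118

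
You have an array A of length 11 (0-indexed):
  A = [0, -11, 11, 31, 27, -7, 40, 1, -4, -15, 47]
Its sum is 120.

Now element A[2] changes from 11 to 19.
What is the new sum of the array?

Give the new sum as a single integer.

Old value at index 2: 11
New value at index 2: 19
Delta = 19 - 11 = 8
New sum = old_sum + delta = 120 + (8) = 128

Answer: 128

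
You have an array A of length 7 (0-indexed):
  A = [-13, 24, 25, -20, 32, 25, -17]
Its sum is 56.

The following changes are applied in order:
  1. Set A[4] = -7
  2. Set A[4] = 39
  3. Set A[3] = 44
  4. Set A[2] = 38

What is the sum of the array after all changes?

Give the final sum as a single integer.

Initial sum: 56
Change 1: A[4] 32 -> -7, delta = -39, sum = 17
Change 2: A[4] -7 -> 39, delta = 46, sum = 63
Change 3: A[3] -20 -> 44, delta = 64, sum = 127
Change 4: A[2] 25 -> 38, delta = 13, sum = 140

Answer: 140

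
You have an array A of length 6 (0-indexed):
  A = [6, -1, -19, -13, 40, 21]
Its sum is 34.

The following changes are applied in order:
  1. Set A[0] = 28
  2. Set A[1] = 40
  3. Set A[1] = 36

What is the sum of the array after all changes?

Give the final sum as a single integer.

Initial sum: 34
Change 1: A[0] 6 -> 28, delta = 22, sum = 56
Change 2: A[1] -1 -> 40, delta = 41, sum = 97
Change 3: A[1] 40 -> 36, delta = -4, sum = 93

Answer: 93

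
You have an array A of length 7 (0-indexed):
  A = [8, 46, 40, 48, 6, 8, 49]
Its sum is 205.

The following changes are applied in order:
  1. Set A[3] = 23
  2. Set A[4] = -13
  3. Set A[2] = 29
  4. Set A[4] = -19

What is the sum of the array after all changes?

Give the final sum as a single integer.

Initial sum: 205
Change 1: A[3] 48 -> 23, delta = -25, sum = 180
Change 2: A[4] 6 -> -13, delta = -19, sum = 161
Change 3: A[2] 40 -> 29, delta = -11, sum = 150
Change 4: A[4] -13 -> -19, delta = -6, sum = 144

Answer: 144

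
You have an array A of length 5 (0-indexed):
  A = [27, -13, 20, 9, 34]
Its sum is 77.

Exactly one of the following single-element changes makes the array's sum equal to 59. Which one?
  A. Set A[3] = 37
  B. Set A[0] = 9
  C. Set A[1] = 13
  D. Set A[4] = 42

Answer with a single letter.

Option A: A[3] 9->37, delta=28, new_sum=77+(28)=105
Option B: A[0] 27->9, delta=-18, new_sum=77+(-18)=59 <-- matches target
Option C: A[1] -13->13, delta=26, new_sum=77+(26)=103
Option D: A[4] 34->42, delta=8, new_sum=77+(8)=85

Answer: B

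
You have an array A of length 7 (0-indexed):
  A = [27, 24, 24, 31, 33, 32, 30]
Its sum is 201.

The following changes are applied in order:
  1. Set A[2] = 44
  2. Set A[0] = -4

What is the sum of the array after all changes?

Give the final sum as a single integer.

Answer: 190

Derivation:
Initial sum: 201
Change 1: A[2] 24 -> 44, delta = 20, sum = 221
Change 2: A[0] 27 -> -4, delta = -31, sum = 190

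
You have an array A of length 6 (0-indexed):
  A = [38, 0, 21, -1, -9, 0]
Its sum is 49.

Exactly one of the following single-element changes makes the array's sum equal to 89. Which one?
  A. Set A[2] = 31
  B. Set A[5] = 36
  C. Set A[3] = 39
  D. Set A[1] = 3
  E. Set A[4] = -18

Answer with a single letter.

Answer: C

Derivation:
Option A: A[2] 21->31, delta=10, new_sum=49+(10)=59
Option B: A[5] 0->36, delta=36, new_sum=49+(36)=85
Option C: A[3] -1->39, delta=40, new_sum=49+(40)=89 <-- matches target
Option D: A[1] 0->3, delta=3, new_sum=49+(3)=52
Option E: A[4] -9->-18, delta=-9, new_sum=49+(-9)=40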